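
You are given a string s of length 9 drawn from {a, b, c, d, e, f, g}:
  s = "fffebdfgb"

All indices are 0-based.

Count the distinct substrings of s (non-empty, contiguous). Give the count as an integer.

rank | idx | suffix
   0 |   8 | b
   1 |   4 | bdfgb
   2 |   5 | dfgb
   3 |   3 | ebdfgb
   4 |   2 | febdfgb
   5 |   1 | ffebdfgb
   6 |   0 | fffebdfgb
   7 |   6 | fgb
   8 |   7 | gb

SA = [8, 4, 5, 3, 2, 1, 0, 6, 7]
i: (SA[i-1],SA[i]) lcp shared
  1: (8,4) 1 'b'
  2: (4,5) 0 ''
  3: (5,3) 0 ''
  4: (3,2) 0 ''
  5: (2,1) 1 'f'
  6: (1,0) 2 'ff'
  7: (0,6) 1 'f'
  8: (6,7) 0 ''

n(n+1)/2 = 9·10/2 = 45
Σ LCP = 0 + 1 + 0 + 0 + 0 + 1 + 2 + 1 + 0 = 5
distinct = 45 − 5 = 40

40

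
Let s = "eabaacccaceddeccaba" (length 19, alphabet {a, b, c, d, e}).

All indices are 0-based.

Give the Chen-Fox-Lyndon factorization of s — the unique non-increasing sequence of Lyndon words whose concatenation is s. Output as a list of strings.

emit factor 1: 'e' (i=0, period=1)
emit factor 2: 'ab' (i=1, period=2)
emit factor 3: 'aacccaceddeccab' (i=3, period=15)
emit factor 4: 'a' (i=18, period=1)

["e", "ab", "aacccaceddeccab", "a"]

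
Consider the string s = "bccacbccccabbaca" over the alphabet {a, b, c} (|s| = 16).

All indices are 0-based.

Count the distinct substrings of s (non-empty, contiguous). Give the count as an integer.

113

rank | idx | suffix
   0 |  15 | a
   1 |  10 | abbaca
   2 |  13 | aca
   3 |   3 | acbccccabbaca
   4 |  12 | baca
   5 |  11 | bbaca
   6 |   0 | bccacbccccabbaca
   7 |   5 | bccccabbaca
   8 |  14 | ca
   9 |   9 | cabbaca
  10 |   2 | cacbccccabbaca
  11 |   4 | cbccccabbaca
  12 |   8 | ccabbaca
  13 |   1 | ccacbccccabbaca
  14 |   7 | cccabbaca
  15 |   6 | ccccabbaca

SA = [15, 10, 13, 3, 12, 11, 0, 5, 14, 9, 2, 4, 8, 1, 7, 6]
rank  pair      lcp
   1  s[15:],s[10:]  1  'a'
   2  s[10:],s[13:]  1  'a'
   3  s[13:],s[3:]  2  'ac'
   4  s[3:],s[12:]  0  ''
   5  s[12:],s[11:]  1  'b'
   6  s[11:],s[0:]  1  'b'
   7  s[0:],s[5:]  3  'bcc'
   8  s[5:],s[14:]  0  ''
   9  s[14:],s[9:]  2  'ca'
  10  s[9:],s[2:]  2  'ca'
  11  s[2:],s[4:]  1  'c'
  12  s[4:],s[8:]  1  'c'
  13  s[8:],s[1:]  3  'cca'
  14  s[1:],s[7:]  2  'cc'
  15  s[7:],s[6:]  3  'ccc'

n(n+1)/2 = 16·17/2 = 136
Σ LCP = 0 + 1 + 1 + 2 + 0 + 1 + 1 + 3 + 0 + 2 + 2 + 1 + 1 + 3 + 2 + 3 = 23
distinct = 136 − 23 = 113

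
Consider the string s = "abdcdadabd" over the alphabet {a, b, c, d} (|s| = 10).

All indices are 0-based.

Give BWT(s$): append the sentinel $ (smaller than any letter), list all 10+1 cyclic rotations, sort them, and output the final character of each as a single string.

rank  rotation     last
    0  $abdcdadabd  d
    1  abd$abdcdad  d
    2  abdcdadabd$  $
    3  adabd$abdcd  d
    4  bd$abdcdada  a
    5  bdcdadabd$a  a
    6  cdadabd$abd  d
    7  d$abdcdadab  b
    8  dabd$abdcda  a
    9  dadabd$abdc  c
   10  dcdadabd$ab  b

dd$daadbacb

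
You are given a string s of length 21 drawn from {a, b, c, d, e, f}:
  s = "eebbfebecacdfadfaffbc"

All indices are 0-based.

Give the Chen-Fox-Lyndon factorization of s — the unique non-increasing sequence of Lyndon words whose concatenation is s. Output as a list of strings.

["e", "e", "bbfebec", "acdfadfaffbc"]

emit factor 1: 'e' (i=0, period=1)
emit factor 2: 'e' (i=1, period=1)
emit factor 3: 'bbfebec' (i=2, period=7)
emit factor 4: 'acdfadfaffbc' (i=9, period=12)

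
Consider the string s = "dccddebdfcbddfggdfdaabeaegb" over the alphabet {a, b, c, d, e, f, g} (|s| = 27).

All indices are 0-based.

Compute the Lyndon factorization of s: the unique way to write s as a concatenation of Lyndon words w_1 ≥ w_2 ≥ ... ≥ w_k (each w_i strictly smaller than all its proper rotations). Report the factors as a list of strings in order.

emit factor 1: 'd' (i=0, period=1)
emit factor 2: 'ccdde' (i=1, period=5)
emit factor 3: 'bdfc' (i=6, period=4)
emit factor 4: 'bddfggdfd' (i=10, period=9)
emit factor 5: 'aabeaegb' (i=19, period=8)

["d", "ccdde", "bdfc", "bddfggdfd", "aabeaegb"]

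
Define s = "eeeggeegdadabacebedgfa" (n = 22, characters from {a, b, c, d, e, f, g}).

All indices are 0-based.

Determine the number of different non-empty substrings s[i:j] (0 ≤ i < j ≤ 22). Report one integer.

233

rank | idx | suffix
   0 |  21 | a
   1 |  11 | abacebedgfa
   2 |  13 | acebedgfa
   3 |   9 | adabacebedgfa
   4 |  12 | bacebedgfa
   5 |  16 | bedgfa
   6 |  14 | cebedgfa
   7 |  10 | dabacebedgfa
   8 |   8 | dadabacebedgfa
   9 |  18 | dgfa
  10 |  15 | ebedgfa
  11 |  17 | edgfa
  12 |   0 | eeeggeegdadabacebedgfa
  13 |   5 | eegdadabacebedgfa
  14 |   1 | eeggeegdadabacebedgfa
  15 |   6 | egdadabacebedgfa
  16 |   2 | eggeegdadabacebedgfa
  17 |  20 | fa
  18 |   7 | gdadabacebedgfa
  19 |   4 | geegdadabacebedgfa
  20 |  19 | gfa
  21 |   3 | ggeegdadabacebedgfa

SA = [21, 11, 13, 9, 12, 16, 14, 10, 8, 18, 15, 17, 0, 5, 1, 6, 2, 20, 7, 4, 19, 3]
i: (SA[i-1],SA[i]) lcp shared
  1: (21,11) 1 'a'
  2: (11,13) 1 'a'
  3: (13,9) 1 'a'
  4: (9,12) 0 ''
  5: (12,16) 1 'b'
  6: (16,14) 0 ''
  7: (14,10) 0 ''
  8: (10,8) 2 'da'
  9: (8,18) 1 'd'
  10: (18,15) 0 ''
  11: (15,17) 1 'e'
  12: (17,0) 1 'e'
  13: (0,5) 2 'ee'
  14: (5,1) 3 'eeg'
  15: (1,6) 1 'e'
  16: (6,2) 2 'eg'
  17: (2,20) 0 ''
  18: (20,7) 0 ''
  19: (7,4) 1 'g'
  20: (4,19) 1 'g'
  21: (19,3) 1 'g'

n(n+1)/2 = 22·23/2 = 253
Σ LCP = 0 + 1 + 1 + 1 + 0 + 1 + 0 + 0 + 2 + 1 + 0 + 1 + 1 + 2 + 3 + 1 + 2 + 0 + 0 + 1 + 1 + 1 = 20
distinct = 253 − 20 = 233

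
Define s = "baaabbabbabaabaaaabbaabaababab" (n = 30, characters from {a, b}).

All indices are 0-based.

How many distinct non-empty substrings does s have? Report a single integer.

367

rank→(start, suffix):
  0 → (14, 'aaaabbaabaababab')
  1 → (15, 'aaabbaabaababab')
  2 → (1, 'aaabbabbabaabaaaabbaabaababab')
  3 → (11, 'aabaaaabbaabaababab')
  4 → (20, 'aabaababab')
  5 → (23, 'aababab')
  6 → (16, 'aabbaabaababab')
  7 → (2, 'aabbabbabaabaaaabbaabaababab')
  8 → (28, 'ab')
  9 → (12, 'abaaaabbaabaababab')
  10 → (9, 'abaabaaaabbaabaababab')
  11 → (21, 'abaababab')
  12 → (26, 'abab')
  13 → (24, 'ababab')
  14 → (17, 'abbaabaababab')
  15 → (6, 'abbabaabaaaabbaabaababab')
  16 → (3, 'abbabbabaabaaaabbaabaababab')
  17 → (29, 'b')
  18 → (13, 'baaaabbaabaababab')
  19 → (0, 'baaabbabbabaabaaaabbaabaababab')
  20 → (10, 'baabaaaabbaabaababab')
  21 → (19, 'baabaababab')
  22 → (22, 'baababab')
  23 → (27, 'bab')
  24 → (8, 'babaabaaaabbaabaababab')
  25 → (25, 'babab')
  26 → (5, 'babbabaabaaaabbaabaababab')
  27 → (18, 'bbaabaababab')
  28 → (7, 'bbabaabaaaabbaabaababab')
  29 → (4, 'bbabbabaabaaaabbaabaababab')

SA = [14, 15, 1, 11, 20, 23, 16, 2, 28, 12, 9, 21, 26, 24, 17, 6, 3, 29, 13, 0, 10, 19, 22, 27, 8, 25, 5, 18, 7, 4]
rank  pair      lcp
   1  s[14:],s[15:]  3  'aaa'
   2  s[15:],s[1:]  6  'aaabba'
   3  s[1:],s[11:]  2  'aa'
   4  s[11:],s[20:]  5  'aabaa'
   5  s[20:],s[23:]  4  'aaba'
   6  s[23:],s[16:]  3  'aab'
   7  s[16:],s[2:]  5  'aabba'
   8  s[2:],s[28:]  1  'a'
   9  s[28:],s[12:]  2  'ab'
  10  s[12:],s[9:]  4  'abaa'
  11  s[9:],s[21:]  6  'abaaba'
  12  s[21:],s[26:]  3  'aba'
  13  s[26:],s[24:]  4  'abab'
  14  s[24:],s[17:]  2  'ab'
  15  s[17:],s[6:]  4  'abba'
  16  s[6:],s[3:]  5  'abbab'
  17  s[3:],s[29:]  0  ''
  18  s[29:],s[13:]  1  'b'
  19  s[13:],s[0:]  4  'baaa'
  20  s[0:],s[10:]  3  'baa'
  21  s[10:],s[19:]  6  'baabaa'
  22  s[19:],s[22:]  5  'baaba'
  23  s[22:],s[27:]  2  'ba'
  24  s[27:],s[8:]  3  'bab'
  25  s[8:],s[25:]  4  'baba'
  26  s[25:],s[5:]  3  'bab'
  27  s[5:],s[18:]  1  'b'
  28  s[18:],s[7:]  3  'bba'
  29  s[7:],s[4:]  4  'bbab'

n(n+1)/2 = 30·31/2 = 465
Σ LCP = 0 + 3 + 6 + 2 + 5 + 4 + 3 + 5 + 1 + 2 + 4 + 6 + 3 + 4 + 2 + 4 + 5 + 0 + 1 + 4 + 3 + 6 + 5 + 2 + 3 + 4 + 3 + 1 + 3 + 4 = 98
distinct = 465 − 98 = 367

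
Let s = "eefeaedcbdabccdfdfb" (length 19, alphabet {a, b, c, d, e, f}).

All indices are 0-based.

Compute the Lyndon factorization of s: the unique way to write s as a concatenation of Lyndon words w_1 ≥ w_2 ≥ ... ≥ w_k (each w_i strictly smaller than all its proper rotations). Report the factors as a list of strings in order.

["eef", "e", "aedcbd", "abccdfdfb"]

emit factor 1: 'eef' (i=0, period=3)
emit factor 2: 'e' (i=3, period=1)
emit factor 3: 'aedcbd' (i=4, period=6)
emit factor 4: 'abccdfdfb' (i=10, period=9)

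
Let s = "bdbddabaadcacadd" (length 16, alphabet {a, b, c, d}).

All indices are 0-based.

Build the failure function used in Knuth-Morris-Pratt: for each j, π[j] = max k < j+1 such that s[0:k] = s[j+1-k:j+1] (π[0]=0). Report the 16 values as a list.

π[0] = 0
j=1 s[j]='d': π[1]=0 (border '')
j=2 s[j]='b': π[2]=1 (border 'b')
j=3 s[j]='d': π[3]=2 (border 'bd')
j=4 s[j]='d': k: 2→0; π[4]=0 (border '')
j=5 s[j]='a': π[5]=0 (border '')
j=6 s[j]='b': π[6]=1 (border 'b')
j=7 s[j]='a': k: 1→0; π[7]=0 (border '')
j=8 s[j]='a': π[8]=0 (border '')
j=9 s[j]='d': π[9]=0 (border '')
j=10 s[j]='c': π[10]=0 (border '')
j=11 s[j]='a': π[11]=0 (border '')
j=12 s[j]='c': π[12]=0 (border '')
j=13 s[j]='a': π[13]=0 (border '')
j=14 s[j]='d': π[14]=0 (border '')
j=15 s[j]='d': π[15]=0 (border '')

[0, 0, 1, 2, 0, 0, 1, 0, 0, 0, 0, 0, 0, 0, 0, 0]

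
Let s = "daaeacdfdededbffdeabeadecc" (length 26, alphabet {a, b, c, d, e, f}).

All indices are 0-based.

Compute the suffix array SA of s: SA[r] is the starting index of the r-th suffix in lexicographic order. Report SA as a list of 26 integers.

rank | idx | suffix
   0 |   1 | aaeacdfdededbffdeabeadecc
   1 |  18 | abeadecc
   2 |   4 | acdfdededbffdeabeadecc
   3 |  21 | adecc
   4 |   2 | aeacdfdededbffdeabeadecc
   5 |  19 | beadecc
   6 |  13 | bffdeabeadecc
   7 |  25 | c
   8 |  24 | cc
   9 |   5 | cdfdededbffdeabeadecc
  10 |   0 | daaeacdfdededbffdeabeadecc
  11 |  12 | dbffdeabeadecc
  12 |  16 | deabeadecc
  13 |  22 | decc
  14 |  10 | dedbffdeabeadecc
  15 |   8 | dededbffdeabeadecc
  16 |   6 | dfdededbffdeabeadecc
  17 |  17 | eabeadecc
  18 |   3 | eacdfdededbffdeabeadecc
  19 |  20 | eadecc
  20 |  23 | ecc
  21 |  11 | edbffdeabeadecc
  22 |   9 | ededbffdeabeadecc
  23 |  15 | fdeabeadecc
  24 |   7 | fdededbffdeabeadecc
  25 |  14 | ffdeabeadecc

[1, 18, 4, 21, 2, 19, 13, 25, 24, 5, 0, 12, 16, 22, 10, 8, 6, 17, 3, 20, 23, 11, 9, 15, 7, 14]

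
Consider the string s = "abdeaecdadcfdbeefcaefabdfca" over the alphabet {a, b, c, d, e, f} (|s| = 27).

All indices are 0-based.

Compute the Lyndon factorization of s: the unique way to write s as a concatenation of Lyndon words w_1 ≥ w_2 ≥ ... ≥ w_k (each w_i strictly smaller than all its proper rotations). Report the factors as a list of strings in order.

["abdeaecdadcfdbeefcaefabdfc", "a"]

emit factor 1: 'abdeaecdadcfdbeefcaefabdfc' (i=0, period=26)
emit factor 2: 'a' (i=26, period=1)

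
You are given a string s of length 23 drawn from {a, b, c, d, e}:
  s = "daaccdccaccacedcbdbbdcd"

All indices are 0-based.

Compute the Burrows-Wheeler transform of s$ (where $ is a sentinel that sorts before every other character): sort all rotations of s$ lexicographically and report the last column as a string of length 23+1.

rank  rotation                  last
    0  $daaccdccaccacedcbdbbdcd  d
    1  aaccdccaccacedcbdbbdcd$d  d
    2  accacedcbdbbdcd$daaccdcc  c
    3  accdccaccacedcbdbbdcd$da  a
    4  acedcbdbbdcd$daaccdccacc  c
    5  bbdcd$daaccdccaccacedcbd  d
    6  bdbbdcd$daaccdccaccacedc  c
    7  bdcd$daaccdccaccacedcbdb  b
    8  caccacedcbdbbdcd$daaccdc  c
    9  cacedcbdbbdcd$daaccdccac  c
   10  cbdbbdcd$daaccdccaccaced  d
   11  ccaccacedcbdbbdcd$daaccd  d
   12  ccacedcbdbbdcd$daaccdcca  a
   13  ccdccaccacedcbdbbdcd$daa  a
   14  cd$daaccdccaccacedcbdbbd  d
   15  cdccaccacedcbdbbdcd$daac  c
   16  cedcbdbbdcd$daaccdccacca  a
   17  d$daaccdccaccacedcbdbbdc  c
   18  daaccdccaccacedcbdbbdcd$  $
   19  dbbdcd$daaccdccaccacedcb  b
   20  dcbdbbdcd$daaccdccaccace  e
   21  dccaccacedcbdbbdcd$daacc  c
   22  dcd$daaccdccaccacedcbdbb  b
   23  edcbdbbdcd$daaccdccaccac  c

ddcacdcbccddaadcac$becbc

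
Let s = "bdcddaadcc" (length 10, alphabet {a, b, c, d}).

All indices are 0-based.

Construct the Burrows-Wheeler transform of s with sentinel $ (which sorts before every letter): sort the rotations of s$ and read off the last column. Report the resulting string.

rank  rotation     last
    0  $bdcddaadcc  c
    1  aadcc$bdcdd  d
    2  adcc$bdcdda  a
    3  bdcddaadcc$  $
    4  c$bdcddaadc  c
    5  cc$bdcddaad  d
    6  cddaadcc$bd  d
    7  daadcc$bdcd  d
    8  dcc$bdcddaa  a
    9  dcddaadcc$b  b
   10  ddaadcc$bdc  c

cda$cdddabc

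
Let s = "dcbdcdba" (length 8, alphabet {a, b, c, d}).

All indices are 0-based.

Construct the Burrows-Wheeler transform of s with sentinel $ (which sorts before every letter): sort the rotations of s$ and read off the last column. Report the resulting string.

rank  rotation   last
    0  $dcbdcdba  a
    1  a$dcbdcdb  b
    2  ba$dcbdcd  d
    3  bdcdba$dc  c
    4  cbdcdba$d  d
    5  cdba$dcbd  d
    6  dba$dcbdc  c
    7  dcbdcdba$  $
    8  dcdba$dcb  b

abdcddc$b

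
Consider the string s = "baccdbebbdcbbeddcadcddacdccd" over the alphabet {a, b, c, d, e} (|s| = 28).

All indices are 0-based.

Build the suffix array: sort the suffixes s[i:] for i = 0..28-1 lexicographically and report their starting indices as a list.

rank | idx | suffix
   0 |   1 | accdbebbdcbbeddcadcddacdccd
   1 |  22 | acdccd
   2 |  17 | adcddacdccd
   3 |   0 | baccdbebbdcbbeddcadcddacdccd
   4 |   7 | bbdcbbeddcadcddacdccd
   5 |  11 | bbeddcadcddacdccd
   6 |   8 | bdcbbeddcadcddacdccd
   7 |   5 | bebbdcbbeddcadcddacdccd
   8 |  12 | beddcadcddacdccd
   9 |  16 | cadcddacdccd
  10 |  10 | cbbeddcadcddacdccd
  11 |  25 | ccd
  12 |   2 | ccdbebbdcbbeddcadcddacdccd
  13 |  26 | cd
  14 |   3 | cdbebbdcbbeddcadcddacdccd
  15 |  23 | cdccd
  16 |  19 | cddacdccd
  17 |  27 | d
  18 |  21 | dacdccd
  19 |   4 | dbebbdcbbeddcadcddacdccd
  20 |  15 | dcadcddacdccd
  21 |   9 | dcbbeddcadcddacdccd
  22 |  24 | dccd
  23 |  18 | dcddacdccd
  24 |  20 | ddacdccd
  25 |  14 | ddcadcddacdccd
  26 |   6 | ebbdcbbeddcadcddacdccd
  27 |  13 | eddcadcddacdccd

[1, 22, 17, 0, 7, 11, 8, 5, 12, 16, 10, 25, 2, 26, 3, 23, 19, 27, 21, 4, 15, 9, 24, 18, 20, 14, 6, 13]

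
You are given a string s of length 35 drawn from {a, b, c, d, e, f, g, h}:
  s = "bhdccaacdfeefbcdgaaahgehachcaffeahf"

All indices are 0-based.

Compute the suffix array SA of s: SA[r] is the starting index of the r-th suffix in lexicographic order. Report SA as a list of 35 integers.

[17, 5, 18, 6, 24, 28, 32, 19, 13, 0, 4, 27, 3, 7, 14, 25, 2, 8, 15, 31, 10, 11, 22, 34, 12, 30, 9, 29, 16, 21, 23, 26, 1, 33, 20]

rank | idx | suffix
   0 |  17 | aaahgehachcaffeahf
   1 |   5 | aacdfeefbcdgaaahgehachcaffeahf
   2 |  18 | aahgehachcaffeahf
   3 |   6 | acdfeefbcdgaaahgehachcaffeahf
   4 |  24 | achcaffeahf
   5 |  28 | affeahf
   6 |  32 | ahf
   7 |  19 | ahgehachcaffeahf
   8 |  13 | bcdgaaahgehachcaffeahf
   9 |   0 | bhdccaacdfeefbcdgaaahgehachcaffeahf
  10 |   4 | caacdfeefbcdgaaahgehachcaffeahf
  11 |  27 | caffeahf
  12 |   3 | ccaacdfeefbcdgaaahgehachcaffeahf
  13 |   7 | cdfeefbcdgaaahgehachcaffeahf
  14 |  14 | cdgaaahgehachcaffeahf
  15 |  25 | chcaffeahf
  16 |   2 | dccaacdfeefbcdgaaahgehachcaffeahf
  17 |   8 | dfeefbcdgaaahgehachcaffeahf
  18 |  15 | dgaaahgehachcaffeahf
  19 |  31 | eahf
  20 |  10 | eefbcdgaaahgehachcaffeahf
  21 |  11 | efbcdgaaahgehachcaffeahf
  22 |  22 | ehachcaffeahf
  23 |  34 | f
  24 |  12 | fbcdgaaahgehachcaffeahf
  25 |  30 | feahf
  26 |   9 | feefbcdgaaahgehachcaffeahf
  27 |  29 | ffeahf
  28 |  16 | gaaahgehachcaffeahf
  29 |  21 | gehachcaffeahf
  30 |  23 | hachcaffeahf
  31 |  26 | hcaffeahf
  32 |   1 | hdccaacdfeefbcdgaaahgehachcaffeahf
  33 |  33 | hf
  34 |  20 | hgehachcaffeahf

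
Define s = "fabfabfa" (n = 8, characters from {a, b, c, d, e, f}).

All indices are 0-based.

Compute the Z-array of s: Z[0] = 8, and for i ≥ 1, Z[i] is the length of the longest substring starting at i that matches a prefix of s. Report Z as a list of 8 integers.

Z[0]=8
i=1: fresh scan; Z[1]=0
i=2: fresh scan; Z[2]=0
i=3: fresh scan; Z[3]=5 extend→box=[3,8)
i=4: min(r-i=4, Z[1]=0)=0; Z[4]=0
i=5: min(r-i=3, Z[2]=0)=0; Z[5]=0
i=6: min(r-i=2, Z[3]=5)=2; Z[6]=2
i=7: min(r-i=1, Z[4]=0)=0; Z[7]=0

[8, 0, 0, 5, 0, 0, 2, 0]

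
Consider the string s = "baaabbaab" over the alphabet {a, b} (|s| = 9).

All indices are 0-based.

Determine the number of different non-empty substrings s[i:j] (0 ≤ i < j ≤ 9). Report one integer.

32

rank | idx | suffix
   0 |   1 | aaabbaab
   1 |   6 | aab
   2 |   2 | aabbaab
   3 |   7 | ab
   4 |   3 | abbaab
   5 |   8 | b
   6 |   0 | baaabbaab
   7 |   5 | baab
   8 |   4 | bbaab

SA = [1, 6, 2, 7, 3, 8, 0, 5, 4]
[i] adj suffixes → lcp
  [1] 1/6 → 2 ('aa')
  [2] 6/2 → 3 ('aab')
  [3] 2/7 → 1 ('a')
  [4] 7/3 → 2 ('ab')
  [5] 3/8 → 0 ('')
  [6] 8/0 → 1 ('b')
  [7] 0/5 → 3 ('baa')
  [8] 5/4 → 1 ('b')

n(n+1)/2 = 9·10/2 = 45
Σ LCP = 0 + 2 + 3 + 1 + 2 + 0 + 1 + 3 + 1 = 13
distinct = 45 − 13 = 32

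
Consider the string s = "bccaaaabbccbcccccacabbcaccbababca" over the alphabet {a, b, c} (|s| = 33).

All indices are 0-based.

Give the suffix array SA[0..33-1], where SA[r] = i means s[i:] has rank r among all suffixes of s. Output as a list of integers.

rank | idx | suffix
   0 |  32 | a
   1 |   3 | aaaabbccbcccccacabbcaccbababca
   2 |   4 | aaabbccbcccccacabbcaccbababca
   3 |   5 | aabbccbcccccacabbcaccbababca
   4 |  27 | ababca
   5 |  19 | abbcaccbababca
   6 |   6 | abbccbcccccacabbcaccbababca
   7 |  29 | abca
   8 |  17 | acabbcaccbababca
   9 |  23 | accbababca
  10 |  26 | bababca
  11 |  28 | babca
  12 |  20 | bbcaccbababca
  13 |   7 | bbccbcccccacabbcaccbababca
  14 |  30 | bca
  15 |  21 | bcaccbababca
  16 |   0 | bccaaaabbccbcccccacabbcaccbababca
  17 |   8 | bccbcccccacabbcaccbababca
  18 |  11 | bcccccacabbcaccbababca
  19 |  31 | ca
  20 |   2 | caaaabbccbcccccacabbcaccbababca
  21 |  18 | cabbcaccbababca
  22 |  16 | cacabbcaccbababca
  23 |  22 | caccbababca
  24 |  25 | cbababca
  25 |  10 | cbcccccacabbcaccbababca
  26 |   1 | ccaaaabbccbcccccacabbcaccbababca
  27 |  15 | ccacabbcaccbababca
  28 |  24 | ccbababca
  29 |   9 | ccbcccccacabbcaccbababca
  30 |  14 | cccacabbcaccbababca
  31 |  13 | ccccacabbcaccbababca
  32 |  12 | cccccacabbcaccbababca

[32, 3, 4, 5, 27, 19, 6, 29, 17, 23, 26, 28, 20, 7, 30, 21, 0, 8, 11, 31, 2, 18, 16, 22, 25, 10, 1, 15, 24, 9, 14, 13, 12]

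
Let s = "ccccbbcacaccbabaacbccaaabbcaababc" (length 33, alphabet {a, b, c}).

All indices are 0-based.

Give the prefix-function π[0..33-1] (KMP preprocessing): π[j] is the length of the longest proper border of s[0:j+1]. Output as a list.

π[0] = 0
j=1 s[j]='c': π[1]=1 (border 'c')
j=2 s[j]='c': π[2]=2 (border 'cc')
j=3 s[j]='c': π[3]=3 (border 'ccc')
j=4 s[j]='b': k: 3→2→1→0; π[4]=0 (border '')
j=5 s[j]='b': π[5]=0 (border '')
j=6 s[j]='c': π[6]=1 (border 'c')
j=7 s[j]='a': k: 1→0; π[7]=0 (border '')
j=8 s[j]='c': π[8]=1 (border 'c')
j=9 s[j]='a': k: 1→0; π[9]=0 (border '')
j=10 s[j]='c': π[10]=1 (border 'c')
j=11 s[j]='c': π[11]=2 (border 'cc')
j=12 s[j]='b': k: 2→1→0; π[12]=0 (border '')
j=13 s[j]='a': π[13]=0 (border '')
j=14 s[j]='b': π[14]=0 (border '')
j=15 s[j]='a': π[15]=0 (border '')
j=16 s[j]='a': π[16]=0 (border '')
j=17 s[j]='c': π[17]=1 (border 'c')
j=18 s[j]='b': k: 1→0; π[18]=0 (border '')
j=19 s[j]='c': π[19]=1 (border 'c')
j=20 s[j]='c': π[20]=2 (border 'cc')
j=21 s[j]='a': k: 2→1→0; π[21]=0 (border '')
j=22 s[j]='a': π[22]=0 (border '')
j=23 s[j]='a': π[23]=0 (border '')
j=24 s[j]='b': π[24]=0 (border '')
j=25 s[j]='b': π[25]=0 (border '')
j=26 s[j]='c': π[26]=1 (border 'c')
j=27 s[j]='a': k: 1→0; π[27]=0 (border '')
j=28 s[j]='a': π[28]=0 (border '')
j=29 s[j]='b': π[29]=0 (border '')
j=30 s[j]='a': π[30]=0 (border '')
j=31 s[j]='b': π[31]=0 (border '')
j=32 s[j]='c': π[32]=1 (border 'c')

[0, 1, 2, 3, 0, 0, 1, 0, 1, 0, 1, 2, 0, 0, 0, 0, 0, 1, 0, 1, 2, 0, 0, 0, 0, 0, 1, 0, 0, 0, 0, 0, 1]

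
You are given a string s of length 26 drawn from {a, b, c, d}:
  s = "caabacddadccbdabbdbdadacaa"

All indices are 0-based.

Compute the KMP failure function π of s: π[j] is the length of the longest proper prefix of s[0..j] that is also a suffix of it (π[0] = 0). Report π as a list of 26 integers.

[0, 0, 0, 0, 0, 1, 0, 0, 0, 0, 1, 1, 0, 0, 0, 0, 0, 0, 0, 0, 0, 0, 0, 1, 2, 3]

π[0] = 0
j=1 s[j]='a': π[1]=0 (border '')
j=2 s[j]='a': π[2]=0 (border '')
j=3 s[j]='b': π[3]=0 (border '')
j=4 s[j]='a': π[4]=0 (border '')
j=5 s[j]='c': π[5]=1 (border 'c')
j=6 s[j]='d': k: 1→0; π[6]=0 (border '')
j=7 s[j]='d': π[7]=0 (border '')
j=8 s[j]='a': π[8]=0 (border '')
j=9 s[j]='d': π[9]=0 (border '')
j=10 s[j]='c': π[10]=1 (border 'c')
j=11 s[j]='c': k: 1→0; π[11]=1 (border 'c')
j=12 s[j]='b': k: 1→0; π[12]=0 (border '')
j=13 s[j]='d': π[13]=0 (border '')
j=14 s[j]='a': π[14]=0 (border '')
j=15 s[j]='b': π[15]=0 (border '')
j=16 s[j]='b': π[16]=0 (border '')
j=17 s[j]='d': π[17]=0 (border '')
j=18 s[j]='b': π[18]=0 (border '')
j=19 s[j]='d': π[19]=0 (border '')
j=20 s[j]='a': π[20]=0 (border '')
j=21 s[j]='d': π[21]=0 (border '')
j=22 s[j]='a': π[22]=0 (border '')
j=23 s[j]='c': π[23]=1 (border 'c')
j=24 s[j]='a': π[24]=2 (border 'ca')
j=25 s[j]='a': π[25]=3 (border 'caa')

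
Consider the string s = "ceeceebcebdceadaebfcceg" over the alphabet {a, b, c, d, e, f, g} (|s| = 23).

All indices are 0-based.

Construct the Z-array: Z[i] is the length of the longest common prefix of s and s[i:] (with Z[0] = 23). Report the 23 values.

[23, 0, 0, 3, 0, 0, 0, 2, 0, 0, 0, 2, 0, 0, 0, 0, 0, 0, 0, 1, 2, 0, 0]

Z[0]=23
i=1: outside box; Z[1]=0
i=2: outside box; Z[2]=0
i=3: outside box; Z[3]=3 extend→box=[3,6)
i=4: min(r-i=2, Z[1]=0)=0; Z[4]=0
i=5: min(r-i=1, Z[2]=0)=0; Z[5]=0
i=6: outside box; Z[6]=0
i=7: outside box; Z[7]=2 extend→box=[7,9)
i=8: min(r-i=1, Z[1]=0)=0; Z[8]=0
i=9: outside box; Z[9]=0
i=10: outside box; Z[10]=0
i=11: outside box; Z[11]=2 extend→box=[11,13)
i=12: min(r-i=1, Z[1]=0)=0; Z[12]=0
i=13: outside box; Z[13]=0
i=14: outside box; Z[14]=0
i=15: outside box; Z[15]=0
i=16: outside box; Z[16]=0
i=17: outside box; Z[17]=0
i=18: outside box; Z[18]=0
i=19: outside box; Z[19]=1 extend→box=[19,20)
i=20: outside box; Z[20]=2 extend→box=[20,22)
i=21: min(r-i=1, Z[1]=0)=0; Z[21]=0
i=22: outside box; Z[22]=0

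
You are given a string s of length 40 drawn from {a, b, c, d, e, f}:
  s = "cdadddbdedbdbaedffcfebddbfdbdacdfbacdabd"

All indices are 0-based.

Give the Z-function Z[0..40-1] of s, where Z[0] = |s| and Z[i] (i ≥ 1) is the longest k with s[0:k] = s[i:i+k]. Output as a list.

[40, 0, 0, 0, 0, 0, 0, 0, 0, 0, 0, 0, 0, 0, 0, 0, 0, 0, 1, 0, 0, 0, 0, 0, 0, 0, 0, 0, 0, 0, 2, 0, 0, 0, 0, 3, 0, 0, 0, 0]

Z[0]=40
i=1: fresh scan; Z[1]=0
i=2: fresh scan; Z[2]=0
i=3: fresh scan; Z[3]=0
i=4: fresh scan; Z[4]=0
i=5: fresh scan; Z[5]=0
i=6: fresh scan; Z[6]=0
i=7: fresh scan; Z[7]=0
i=8: fresh scan; Z[8]=0
i=9: fresh scan; Z[9]=0
i=10: fresh scan; Z[10]=0
i=11: fresh scan; Z[11]=0
i=12: fresh scan; Z[12]=0
i=13: fresh scan; Z[13]=0
i=14: fresh scan; Z[14]=0
i=15: fresh scan; Z[15]=0
i=16: fresh scan; Z[16]=0
i=17: fresh scan; Z[17]=0
i=18: fresh scan; Z[18]=1 scan→box=[18,19)
i=19: fresh scan; Z[19]=0
i=20: fresh scan; Z[20]=0
i=21: fresh scan; Z[21]=0
i=22: fresh scan; Z[22]=0
i=23: fresh scan; Z[23]=0
i=24: fresh scan; Z[24]=0
i=25: fresh scan; Z[25]=0
i=26: fresh scan; Z[26]=0
i=27: fresh scan; Z[27]=0
i=28: fresh scan; Z[28]=0
i=29: fresh scan; Z[29]=0
i=30: fresh scan; Z[30]=2 scan→box=[30,32)
i=31: min(r-i=1, Z[1]=0)=0; Z[31]=0
i=32: fresh scan; Z[32]=0
i=33: fresh scan; Z[33]=0
i=34: fresh scan; Z[34]=0
i=35: fresh scan; Z[35]=3 scan→box=[35,38)
i=36: min(r-i=2, Z[1]=0)=0; Z[36]=0
i=37: min(r-i=1, Z[2]=0)=0; Z[37]=0
i=38: fresh scan; Z[38]=0
i=39: fresh scan; Z[39]=0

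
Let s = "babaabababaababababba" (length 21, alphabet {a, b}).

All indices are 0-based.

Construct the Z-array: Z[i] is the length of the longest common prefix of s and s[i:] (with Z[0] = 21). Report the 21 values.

Z[0]=21
i=1: fresh scan; Z[1]=0
i=2: fresh scan; Z[2]=2 extend→box=[2,4)
i=3: min(r-i=1, Z[1]=0)=0; Z[3]=0
i=4: fresh scan; Z[4]=0
i=5: fresh scan; Z[5]=4 extend→box=[5,9)
i=6: min(r-i=3, Z[1]=0)=0; Z[6]=0
i=7: min(r-i=2, Z[2]=2)=2; Z[7]=11 extend→box=[7,18)
i=8: min(r-i=10, Z[1]=0)=0; Z[8]=0
i=9: min(r-i=9, Z[2]=2)=2; Z[9]=2
i=10: min(r-i=8, Z[3]=0)=0; Z[10]=0
i=11: min(r-i=7, Z[4]=0)=0; Z[11]=0
i=12: min(r-i=6, Z[5]=4)=4; Z[12]=4
i=13: min(r-i=5, Z[6]=0)=0; Z[13]=0
i=14: min(r-i=4, Z[7]=11)=4; Z[14]=4
i=15: min(r-i=3, Z[8]=0)=0; Z[15]=0
i=16: min(r-i=2, Z[9]=2)=2; Z[16]=3 extend→box=[16,19)
i=17: min(r-i=2, Z[1]=0)=0; Z[17]=0
i=18: min(r-i=1, Z[2]=2)=1; Z[18]=1
i=19: fresh scan; Z[19]=2 extend→box=[19,21)
i=20: min(r-i=1, Z[1]=0)=0; Z[20]=0

[21, 0, 2, 0, 0, 4, 0, 11, 0, 2, 0, 0, 4, 0, 4, 0, 3, 0, 1, 2, 0]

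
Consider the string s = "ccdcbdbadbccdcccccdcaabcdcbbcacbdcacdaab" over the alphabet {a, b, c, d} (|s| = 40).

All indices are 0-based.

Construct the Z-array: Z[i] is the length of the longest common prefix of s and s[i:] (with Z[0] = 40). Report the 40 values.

[40, 1, 0, 1, 0, 0, 0, 0, 0, 0, 4, 1, 0, 2, 2, 2, 4, 1, 0, 1, 0, 0, 0, 1, 0, 1, 0, 0, 1, 0, 1, 0, 0, 1, 0, 1, 0, 0, 0, 0]

Z[0]=40
i=1: i≥r, start 0; Z[1]=1 extend→box=[1,2)
i=2: i≥r, start 0; Z[2]=0
i=3: i≥r, start 0; Z[3]=1 extend→box=[3,4)
i=4: i≥r, start 0; Z[4]=0
i=5: i≥r, start 0; Z[5]=0
i=6: i≥r, start 0; Z[6]=0
i=7: i≥r, start 0; Z[7]=0
i=8: i≥r, start 0; Z[8]=0
i=9: i≥r, start 0; Z[9]=0
i=10: i≥r, start 0; Z[10]=4 extend→box=[10,14)
i=11: min(r-i=3, Z[1]=1)=1; Z[11]=1
i=12: min(r-i=2, Z[2]=0)=0; Z[12]=0
i=13: min(r-i=1, Z[3]=1)=1; Z[13]=2 extend→box=[13,15)
i=14: min(r-i=1, Z[1]=1)=1; Z[14]=2 extend→box=[14,16)
i=15: min(r-i=1, Z[1]=1)=1; Z[15]=2 extend→box=[15,17)
i=16: min(r-i=1, Z[1]=1)=1; Z[16]=4 extend→box=[16,20)
i=17: min(r-i=3, Z[1]=1)=1; Z[17]=1
i=18: min(r-i=2, Z[2]=0)=0; Z[18]=0
i=19: min(r-i=1, Z[3]=1)=1; Z[19]=1
i=20: i≥r, start 0; Z[20]=0
i=21: i≥r, start 0; Z[21]=0
i=22: i≥r, start 0; Z[22]=0
i=23: i≥r, start 0; Z[23]=1 extend→box=[23,24)
i=24: i≥r, start 0; Z[24]=0
i=25: i≥r, start 0; Z[25]=1 extend→box=[25,26)
i=26: i≥r, start 0; Z[26]=0
i=27: i≥r, start 0; Z[27]=0
i=28: i≥r, start 0; Z[28]=1 extend→box=[28,29)
i=29: i≥r, start 0; Z[29]=0
i=30: i≥r, start 0; Z[30]=1 extend→box=[30,31)
i=31: i≥r, start 0; Z[31]=0
i=32: i≥r, start 0; Z[32]=0
i=33: i≥r, start 0; Z[33]=1 extend→box=[33,34)
i=34: i≥r, start 0; Z[34]=0
i=35: i≥r, start 0; Z[35]=1 extend→box=[35,36)
i=36: i≥r, start 0; Z[36]=0
i=37: i≥r, start 0; Z[37]=0
i=38: i≥r, start 0; Z[38]=0
i=39: i≥r, start 0; Z[39]=0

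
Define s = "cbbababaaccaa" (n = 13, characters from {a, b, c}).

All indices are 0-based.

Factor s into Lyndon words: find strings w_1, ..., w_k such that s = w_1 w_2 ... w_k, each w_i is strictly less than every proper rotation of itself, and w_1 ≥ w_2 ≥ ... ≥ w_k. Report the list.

["c", "b", "b", "ab", "ab", "aacc", "a", "a"]

emit factor 1: 'c' (i=0, period=1)
emit factor 2: 'b' (i=1, period=1)
emit factor 3: 'b' (i=2, period=1)
emit factor 4: 'ab' (i=3, period=2)
emit factor 5: 'ab' (i=5, period=2)
emit factor 6: 'aacc' (i=7, period=4)
emit factor 7: 'a' (i=11, period=1)
emit factor 8: 'a' (i=12, period=1)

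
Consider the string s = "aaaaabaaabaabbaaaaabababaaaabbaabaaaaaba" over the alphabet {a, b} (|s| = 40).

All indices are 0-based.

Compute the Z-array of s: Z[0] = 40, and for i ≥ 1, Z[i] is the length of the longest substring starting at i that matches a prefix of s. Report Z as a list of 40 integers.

Z[0]=40
i=1: fresh scan; Z[1]=4 scan→box=[1,5)
i=2: min(r-i=3, Z[1]=4)=3; Z[2]=3
i=3: min(r-i=2, Z[2]=3)=2; Z[3]=2
i=4: min(r-i=1, Z[3]=2)=1; Z[4]=1
i=5: fresh scan; Z[5]=0
i=6: fresh scan; Z[6]=3 scan→box=[6,9)
i=7: min(r-i=2, Z[1]=4)=2; Z[7]=2
i=8: min(r-i=1, Z[2]=3)=1; Z[8]=1
i=9: fresh scan; Z[9]=0
i=10: fresh scan; Z[10]=2 scan→box=[10,12)
i=11: min(r-i=1, Z[1]=4)=1; Z[11]=1
i=12: fresh scan; Z[12]=0
i=13: fresh scan; Z[13]=0
i=14: fresh scan; Z[14]=7 scan→box=[14,21)
i=15: min(r-i=6, Z[1]=4)=4; Z[15]=4
i=16: min(r-i=5, Z[2]=3)=3; Z[16]=3
i=17: min(r-i=4, Z[3]=2)=2; Z[17]=2
i=18: min(r-i=3, Z[4]=1)=1; Z[18]=1
i=19: min(r-i=2, Z[5]=0)=0; Z[19]=0
i=20: min(r-i=1, Z[6]=3)=1; Z[20]=1
i=21: fresh scan; Z[21]=0
i=22: fresh scan; Z[22]=1 scan→box=[22,23)
i=23: fresh scan; Z[23]=0
i=24: fresh scan; Z[24]=4 scan→box=[24,28)
i=25: min(r-i=3, Z[1]=4)=3; Z[25]=3
i=26: min(r-i=2, Z[2]=3)=2; Z[26]=2
i=27: min(r-i=1, Z[3]=2)=1; Z[27]=1
i=28: fresh scan; Z[28]=0
i=29: fresh scan; Z[29]=0
i=30: fresh scan; Z[30]=2 scan→box=[30,32)
i=31: min(r-i=1, Z[1]=4)=1; Z[31]=1
i=32: fresh scan; Z[32]=0
i=33: fresh scan; Z[33]=7 scan→box=[33,40)
i=34: min(r-i=6, Z[1]=4)=4; Z[34]=4
i=35: min(r-i=5, Z[2]=3)=3; Z[35]=3
i=36: min(r-i=4, Z[3]=2)=2; Z[36]=2
i=37: min(r-i=3, Z[4]=1)=1; Z[37]=1
i=38: min(r-i=2, Z[5]=0)=0; Z[38]=0
i=39: min(r-i=1, Z[6]=3)=1; Z[39]=1

[40, 4, 3, 2, 1, 0, 3, 2, 1, 0, 2, 1, 0, 0, 7, 4, 3, 2, 1, 0, 1, 0, 1, 0, 4, 3, 2, 1, 0, 0, 2, 1, 0, 7, 4, 3, 2, 1, 0, 1]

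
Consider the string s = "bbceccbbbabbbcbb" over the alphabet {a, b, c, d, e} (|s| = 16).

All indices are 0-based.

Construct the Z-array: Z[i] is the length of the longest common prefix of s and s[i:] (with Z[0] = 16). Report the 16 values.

[16, 1, 0, 0, 0, 0, 2, 2, 1, 0, 2, 3, 1, 0, 2, 1]

Z[0]=16
i=1: fresh scan; Z[1]=1 extend→box=[1,2)
i=2: fresh scan; Z[2]=0
i=3: fresh scan; Z[3]=0
i=4: fresh scan; Z[4]=0
i=5: fresh scan; Z[5]=0
i=6: fresh scan; Z[6]=2 extend→box=[6,8)
i=7: min(r-i=1, Z[1]=1)=1; Z[7]=2 extend→box=[7,9)
i=8: min(r-i=1, Z[1]=1)=1; Z[8]=1
i=9: fresh scan; Z[9]=0
i=10: fresh scan; Z[10]=2 extend→box=[10,12)
i=11: min(r-i=1, Z[1]=1)=1; Z[11]=3 extend→box=[11,14)
i=12: min(r-i=2, Z[1]=1)=1; Z[12]=1
i=13: min(r-i=1, Z[2]=0)=0; Z[13]=0
i=14: fresh scan; Z[14]=2 extend→box=[14,16)
i=15: min(r-i=1, Z[1]=1)=1; Z[15]=1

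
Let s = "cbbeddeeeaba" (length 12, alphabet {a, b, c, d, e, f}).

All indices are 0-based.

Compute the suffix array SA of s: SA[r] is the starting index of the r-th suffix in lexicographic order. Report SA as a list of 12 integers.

[11, 9, 10, 1, 2, 0, 4, 5, 8, 3, 7, 6]

rank→(start, suffix):
  0 → (11, 'a')
  1 → (9, 'aba')
  2 → (10, 'ba')
  3 → (1, 'bbeddeeeaba')
  4 → (2, 'beddeeeaba')
  5 → (0, 'cbbeddeeeaba')
  6 → (4, 'ddeeeaba')
  7 → (5, 'deeeaba')
  8 → (8, 'eaba')
  9 → (3, 'eddeeeaba')
  10 → (7, 'eeaba')
  11 → (6, 'eeeaba')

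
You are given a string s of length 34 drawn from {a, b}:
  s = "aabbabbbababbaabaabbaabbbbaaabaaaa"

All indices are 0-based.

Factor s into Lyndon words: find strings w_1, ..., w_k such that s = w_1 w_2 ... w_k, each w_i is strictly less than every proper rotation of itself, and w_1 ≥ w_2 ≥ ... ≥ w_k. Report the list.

["aabbabbbababb", "aabaabbaabbbb", "aaab", "a", "a", "a", "a"]

emit factor 1: 'aabbabbbababb' (i=0, period=13)
emit factor 2: 'aabaabbaabbbb' (i=13, period=13)
emit factor 3: 'aaab' (i=26, period=4)
emit factor 4: 'a' (i=30, period=1)
emit factor 5: 'a' (i=31, period=1)
emit factor 6: 'a' (i=32, period=1)
emit factor 7: 'a' (i=33, period=1)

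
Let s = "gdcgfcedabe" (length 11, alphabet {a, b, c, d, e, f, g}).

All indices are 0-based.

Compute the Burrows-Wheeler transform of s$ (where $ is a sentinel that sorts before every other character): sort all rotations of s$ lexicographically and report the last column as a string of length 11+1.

edafdegbcg$c

rank  rotation      last
    0  $gdcgfcedabe  e
    1  abe$gdcgfced  d
    2  be$gdcgfceda  a
    3  cedabe$gdcgf  f
    4  cgfcedabe$gd  d
    5  dabe$gdcgfce  e
    6  dcgfcedabe$g  g
    7  e$gdcgfcedab  b
    8  edabe$gdcgfc  c
    9  fcedabe$gdcg  g
   10  gdcgfcedabe$  $
   11  gfcedabe$gdc  c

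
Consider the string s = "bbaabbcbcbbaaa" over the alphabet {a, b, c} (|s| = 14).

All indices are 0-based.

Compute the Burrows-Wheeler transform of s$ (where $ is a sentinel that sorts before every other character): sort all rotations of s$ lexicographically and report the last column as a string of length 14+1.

rank  rotation         last
    0  $bbaabbcbcbbaaa  a
    1  a$bbaabbcbcbbaa  a
    2  aa$bbaabbcbcbba  a
    3  aaa$bbaabbcbcbb  b
    4  aabbcbcbbaaa$bb  b
    5  abbcbcbbaaa$bba  a
    6  baaa$bbaabbcbcb  b
    7  baabbcbcbbaaa$b  b
    8  bbaaa$bbaabbcbc  c
    9  bbaabbcbcbbaaa$  $
   10  bbcbcbbaaa$bbaa  a
   11  bcbbaaa$bbaabbc  c
   12  bcbcbbaaa$bbaab  b
   13  cbbaaa$bbaabbcb  b
   14  cbcbbaaa$bbaabb  b

aaabbabbc$acbbb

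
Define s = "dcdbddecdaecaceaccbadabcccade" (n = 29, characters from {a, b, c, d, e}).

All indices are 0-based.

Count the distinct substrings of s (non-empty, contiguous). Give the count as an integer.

402

sorted suffixes:
  #0 SA[0]=21  'abcccade'
  #1 SA[1]=15  'accbadabcccade'
  #2 SA[2]=12  'aceaccbadabcccade'
  #3 SA[3]=19  'adabcccade'
  #4 SA[4]=26  'ade'
  #5 SA[5]=9  'aecaceaccbadabcccade'
  #6 SA[6]=18  'badabcccade'
  #7 SA[7]=22  'bcccade'
  #8 SA[8]=3  'bddecdaecaceaccbadabcccade'
  #9 SA[9]=11  'caceaccbadabcccade'
  #10 SA[10]=25  'cade'
  #11 SA[11]=17  'cbadabcccade'
  #12 SA[12]=24  'ccade'
  #13 SA[13]=16  'ccbadabcccade'
  #14 SA[14]=23  'cccade'
  #15 SA[15]=7  'cdaecaceaccbadabcccade'
  #16 SA[16]=1  'cdbddecdaecaceaccbadabcccade'
  #17 SA[17]=13  'ceaccbadabcccade'
  #18 SA[18]=20  'dabcccade'
  #19 SA[19]=8  'daecaceaccbadabcccade'
  #20 SA[20]=2  'dbddecdaecaceaccbadabcccade'
  #21 SA[21]=0  'dcdbddecdaecaceaccbadabcccade'
  #22 SA[22]=4  'ddecdaecaceaccbadabcccade'
  #23 SA[23]=27  'de'
  #24 SA[24]=5  'decdaecaceaccbadabcccade'
  #25 SA[25]=28  'e'
  #26 SA[26]=14  'eaccbadabcccade'
  #27 SA[27]=10  'ecaceaccbadabcccade'
  #28 SA[28]=6  'ecdaecaceaccbadabcccade'

SA = [21, 15, 12, 19, 26, 9, 18, 22, 3, 11, 25, 17, 24, 16, 23, 7, 1, 13, 20, 8, 2, 0, 4, 27, 5, 28, 14, 10, 6]
rank  pair      lcp
   1  s[21:],s[15:]  1  'a'
   2  s[15:],s[12:]  2  'ac'
   3  s[12:],s[19:]  1  'a'
   4  s[19:],s[26:]  2  'ad'
   5  s[26:],s[9:]  1  'a'
   6  s[9:],s[18:]  0  ''
   7  s[18:],s[22:]  1  'b'
   8  s[22:],s[3:]  1  'b'
   9  s[3:],s[11:]  0  ''
  10  s[11:],s[25:]  2  'ca'
  11  s[25:],s[17:]  1  'c'
  12  s[17:],s[24:]  1  'c'
  13  s[24:],s[16:]  2  'cc'
  14  s[16:],s[23:]  2  'cc'
  15  s[23:],s[7:]  1  'c'
  16  s[7:],s[1:]  2  'cd'
  17  s[1:],s[13:]  1  'c'
  18  s[13:],s[20:]  0  ''
  19  s[20:],s[8:]  2  'da'
  20  s[8:],s[2:]  1  'd'
  21  s[2:],s[0:]  1  'd'
  22  s[0:],s[4:]  1  'd'
  23  s[4:],s[27:]  1  'd'
  24  s[27:],s[5:]  2  'de'
  25  s[5:],s[28:]  0  ''
  26  s[28:],s[14:]  1  'e'
  27  s[14:],s[10:]  1  'e'
  28  s[10:],s[6:]  2  'ec'

n(n+1)/2 = 29·30/2 = 435
Σ LCP = 0 + 1 + 2 + 1 + 2 + 1 + 0 + 1 + 1 + 0 + 2 + 1 + 1 + 2 + 2 + 1 + 2 + 1 + 0 + 2 + 1 + 1 + 1 + 1 + 2 + 0 + 1 + 1 + 2 = 33
distinct = 435 − 33 = 402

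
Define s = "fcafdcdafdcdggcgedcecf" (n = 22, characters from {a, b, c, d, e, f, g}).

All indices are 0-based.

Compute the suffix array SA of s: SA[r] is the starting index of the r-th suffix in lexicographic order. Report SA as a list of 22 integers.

[2, 7, 1, 5, 10, 18, 20, 14, 6, 4, 9, 17, 11, 19, 16, 21, 0, 3, 8, 13, 15, 12]

rank | idx | suffix
   0 |   2 | afdcdafdcdggcgedcecf
   1 |   7 | afdcdggcgedcecf
   2 |   1 | cafdcdafdcdggcgedcecf
   3 |   5 | cdafdcdggcgedcecf
   4 |  10 | cdggcgedcecf
   5 |  18 | cecf
   6 |  20 | cf
   7 |  14 | cgedcecf
   8 |   6 | dafdcdggcgedcecf
   9 |   4 | dcdafdcdggcgedcecf
  10 |   9 | dcdggcgedcecf
  11 |  17 | dcecf
  12 |  11 | dggcgedcecf
  13 |  19 | ecf
  14 |  16 | edcecf
  15 |  21 | f
  16 |   0 | fcafdcdafdcdggcgedcecf
  17 |   3 | fdcdafdcdggcgedcecf
  18 |   8 | fdcdggcgedcecf
  19 |  13 | gcgedcecf
  20 |  15 | gedcecf
  21 |  12 | ggcgedcecf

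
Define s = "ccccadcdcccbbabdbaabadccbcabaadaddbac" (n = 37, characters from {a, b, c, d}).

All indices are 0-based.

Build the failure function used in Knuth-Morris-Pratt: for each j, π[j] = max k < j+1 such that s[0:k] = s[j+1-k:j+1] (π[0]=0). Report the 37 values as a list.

[0, 1, 2, 3, 0, 0, 1, 0, 1, 2, 3, 0, 0, 0, 0, 0, 0, 0, 0, 0, 0, 0, 1, 2, 0, 1, 0, 0, 0, 0, 0, 0, 0, 0, 0, 0, 1]

π[0] = 0
j=1 s[j]='c': π[1]=1 (border 'c')
j=2 s[j]='c': π[2]=2 (border 'cc')
j=3 s[j]='c': π[3]=3 (border 'ccc')
j=4 s[j]='a': k: 3→2→1→0; π[4]=0 (border '')
j=5 s[j]='d': π[5]=0 (border '')
j=6 s[j]='c': π[6]=1 (border 'c')
j=7 s[j]='d': k: 1→0; π[7]=0 (border '')
j=8 s[j]='c': π[8]=1 (border 'c')
j=9 s[j]='c': π[9]=2 (border 'cc')
j=10 s[j]='c': π[10]=3 (border 'ccc')
j=11 s[j]='b': k: 3→2→1→0; π[11]=0 (border '')
j=12 s[j]='b': π[12]=0 (border '')
j=13 s[j]='a': π[13]=0 (border '')
j=14 s[j]='b': π[14]=0 (border '')
j=15 s[j]='d': π[15]=0 (border '')
j=16 s[j]='b': π[16]=0 (border '')
j=17 s[j]='a': π[17]=0 (border '')
j=18 s[j]='a': π[18]=0 (border '')
j=19 s[j]='b': π[19]=0 (border '')
j=20 s[j]='a': π[20]=0 (border '')
j=21 s[j]='d': π[21]=0 (border '')
j=22 s[j]='c': π[22]=1 (border 'c')
j=23 s[j]='c': π[23]=2 (border 'cc')
j=24 s[j]='b': k: 2→1→0; π[24]=0 (border '')
j=25 s[j]='c': π[25]=1 (border 'c')
j=26 s[j]='a': k: 1→0; π[26]=0 (border '')
j=27 s[j]='b': π[27]=0 (border '')
j=28 s[j]='a': π[28]=0 (border '')
j=29 s[j]='a': π[29]=0 (border '')
j=30 s[j]='d': π[30]=0 (border '')
j=31 s[j]='a': π[31]=0 (border '')
j=32 s[j]='d': π[32]=0 (border '')
j=33 s[j]='d': π[33]=0 (border '')
j=34 s[j]='b': π[34]=0 (border '')
j=35 s[j]='a': π[35]=0 (border '')
j=36 s[j]='c': π[36]=1 (border 'c')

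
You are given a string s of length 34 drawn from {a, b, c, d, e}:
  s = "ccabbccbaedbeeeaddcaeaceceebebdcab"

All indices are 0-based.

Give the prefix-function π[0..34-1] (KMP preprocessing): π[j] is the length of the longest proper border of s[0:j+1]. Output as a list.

π[0] = 0
j=1 s[j]='c': π[1]=1 (border 'c')
j=2 s[j]='a': k: 1→0; π[2]=0 (border '')
j=3 s[j]='b': π[3]=0 (border '')
j=4 s[j]='b': π[4]=0 (border '')
j=5 s[j]='c': π[5]=1 (border 'c')
j=6 s[j]='c': π[6]=2 (border 'cc')
j=7 s[j]='b': k: 2→1→0; π[7]=0 (border '')
j=8 s[j]='a': π[8]=0 (border '')
j=9 s[j]='e': π[9]=0 (border '')
j=10 s[j]='d': π[10]=0 (border '')
j=11 s[j]='b': π[11]=0 (border '')
j=12 s[j]='e': π[12]=0 (border '')
j=13 s[j]='e': π[13]=0 (border '')
j=14 s[j]='e': π[14]=0 (border '')
j=15 s[j]='a': π[15]=0 (border '')
j=16 s[j]='d': π[16]=0 (border '')
j=17 s[j]='d': π[17]=0 (border '')
j=18 s[j]='c': π[18]=1 (border 'c')
j=19 s[j]='a': k: 1→0; π[19]=0 (border '')
j=20 s[j]='e': π[20]=0 (border '')
j=21 s[j]='a': π[21]=0 (border '')
j=22 s[j]='c': π[22]=1 (border 'c')
j=23 s[j]='e': k: 1→0; π[23]=0 (border '')
j=24 s[j]='c': π[24]=1 (border 'c')
j=25 s[j]='e': k: 1→0; π[25]=0 (border '')
j=26 s[j]='e': π[26]=0 (border '')
j=27 s[j]='b': π[27]=0 (border '')
j=28 s[j]='e': π[28]=0 (border '')
j=29 s[j]='b': π[29]=0 (border '')
j=30 s[j]='d': π[30]=0 (border '')
j=31 s[j]='c': π[31]=1 (border 'c')
j=32 s[j]='a': k: 1→0; π[32]=0 (border '')
j=33 s[j]='b': π[33]=0 (border '')

[0, 1, 0, 0, 0, 1, 2, 0, 0, 0, 0, 0, 0, 0, 0, 0, 0, 0, 1, 0, 0, 0, 1, 0, 1, 0, 0, 0, 0, 0, 0, 1, 0, 0]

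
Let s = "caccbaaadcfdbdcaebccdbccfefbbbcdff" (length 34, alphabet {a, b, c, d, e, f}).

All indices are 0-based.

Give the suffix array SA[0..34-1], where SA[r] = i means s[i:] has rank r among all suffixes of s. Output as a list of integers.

rank | idx | suffix
   0 |   5 | aaadcfdbdcaebccdbccfefbbbcdff
   1 |   6 | aadcfdbdcaebccdbccfefbbbcdff
   2 |   1 | accbaaadcfdbdcaebccdbccfefbbbcdff
   3 |   7 | adcfdbdcaebccdbccfefbbbcdff
   4 |  15 | aebccdbccfefbbbcdff
   5 |   4 | baaadcfdbdcaebccdbccfefbbbcdff
   6 |  27 | bbbcdff
   7 |  28 | bbcdff
   8 |  17 | bccdbccfefbbbcdff
   9 |  21 | bccfefbbbcdff
  10 |  29 | bcdff
  11 |  12 | bdcaebccdbccfefbbbcdff
  12 |   0 | caccbaaadcfdbdcaebccdbccfefbbbcdff
  13 |  14 | caebccdbccfefbbbcdff
  14 |   3 | cbaaadcfdbdcaebccdbccfefbbbcdff
  15 |   2 | ccbaaadcfdbdcaebccdbccfefbbbcdff
  16 |  18 | ccdbccfefbbbcdff
  17 |  22 | ccfefbbbcdff
  18 |  19 | cdbccfefbbbcdff
  19 |  30 | cdff
  20 |   9 | cfdbdcaebccdbccfefbbbcdff
  21 |  23 | cfefbbbcdff
  22 |  20 | dbccfefbbbcdff
  23 |  11 | dbdcaebccdbccfefbbbcdff
  24 |  13 | dcaebccdbccfefbbbcdff
  25 |   8 | dcfdbdcaebccdbccfefbbbcdff
  26 |  31 | dff
  27 |  16 | ebccdbccfefbbbcdff
  28 |  25 | efbbbcdff
  29 |  33 | f
  30 |  26 | fbbbcdff
  31 |  10 | fdbdcaebccdbccfefbbbcdff
  32 |  24 | fefbbbcdff
  33 |  32 | ff

[5, 6, 1, 7, 15, 4, 27, 28, 17, 21, 29, 12, 0, 14, 3, 2, 18, 22, 19, 30, 9, 23, 20, 11, 13, 8, 31, 16, 25, 33, 26, 10, 24, 32]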